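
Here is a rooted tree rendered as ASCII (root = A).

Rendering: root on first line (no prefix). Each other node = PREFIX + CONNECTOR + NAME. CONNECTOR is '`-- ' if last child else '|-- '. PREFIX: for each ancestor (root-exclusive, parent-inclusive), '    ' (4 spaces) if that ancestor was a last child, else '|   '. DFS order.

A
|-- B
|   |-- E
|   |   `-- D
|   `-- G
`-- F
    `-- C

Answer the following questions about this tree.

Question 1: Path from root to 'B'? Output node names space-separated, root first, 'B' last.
Answer: A B

Derivation:
Walk down from root: A -> B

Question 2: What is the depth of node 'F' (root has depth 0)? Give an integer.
Path from root to F: A -> F
Depth = number of edges = 1

Answer: 1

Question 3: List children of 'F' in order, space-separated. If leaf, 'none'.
Node F's children (from adjacency): C

Answer: C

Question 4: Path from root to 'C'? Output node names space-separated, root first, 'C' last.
Walk down from root: A -> F -> C

Answer: A F C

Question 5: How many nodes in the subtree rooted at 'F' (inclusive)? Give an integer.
Subtree rooted at F contains: C, F
Count = 2

Answer: 2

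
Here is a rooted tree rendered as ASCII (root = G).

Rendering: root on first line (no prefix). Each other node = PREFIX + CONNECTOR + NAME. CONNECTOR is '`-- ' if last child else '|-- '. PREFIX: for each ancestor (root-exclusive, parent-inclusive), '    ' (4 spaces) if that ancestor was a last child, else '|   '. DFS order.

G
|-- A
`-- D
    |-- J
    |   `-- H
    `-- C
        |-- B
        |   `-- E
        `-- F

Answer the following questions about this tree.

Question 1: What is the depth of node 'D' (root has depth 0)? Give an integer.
Path from root to D: G -> D
Depth = number of edges = 1

Answer: 1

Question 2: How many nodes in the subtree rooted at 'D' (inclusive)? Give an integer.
Answer: 7

Derivation:
Subtree rooted at D contains: B, C, D, E, F, H, J
Count = 7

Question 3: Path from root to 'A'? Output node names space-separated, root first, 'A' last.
Walk down from root: G -> A

Answer: G A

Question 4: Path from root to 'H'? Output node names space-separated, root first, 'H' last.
Walk down from root: G -> D -> J -> H

Answer: G D J H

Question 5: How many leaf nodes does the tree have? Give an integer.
Answer: 4

Derivation:
Leaves (nodes with no children): A, E, F, H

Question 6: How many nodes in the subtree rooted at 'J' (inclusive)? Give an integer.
Subtree rooted at J contains: H, J
Count = 2

Answer: 2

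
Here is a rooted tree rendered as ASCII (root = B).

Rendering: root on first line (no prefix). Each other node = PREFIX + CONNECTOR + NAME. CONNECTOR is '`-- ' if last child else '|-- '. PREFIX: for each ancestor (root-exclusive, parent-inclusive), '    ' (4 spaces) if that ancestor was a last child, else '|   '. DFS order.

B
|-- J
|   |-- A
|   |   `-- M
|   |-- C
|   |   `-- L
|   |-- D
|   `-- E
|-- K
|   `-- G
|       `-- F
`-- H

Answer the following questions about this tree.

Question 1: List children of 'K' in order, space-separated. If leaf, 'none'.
Node K's children (from adjacency): G

Answer: G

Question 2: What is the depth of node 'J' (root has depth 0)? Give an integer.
Path from root to J: B -> J
Depth = number of edges = 1

Answer: 1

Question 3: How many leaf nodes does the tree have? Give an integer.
Leaves (nodes with no children): D, E, F, H, L, M

Answer: 6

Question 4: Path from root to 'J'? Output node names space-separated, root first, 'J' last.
Answer: B J

Derivation:
Walk down from root: B -> J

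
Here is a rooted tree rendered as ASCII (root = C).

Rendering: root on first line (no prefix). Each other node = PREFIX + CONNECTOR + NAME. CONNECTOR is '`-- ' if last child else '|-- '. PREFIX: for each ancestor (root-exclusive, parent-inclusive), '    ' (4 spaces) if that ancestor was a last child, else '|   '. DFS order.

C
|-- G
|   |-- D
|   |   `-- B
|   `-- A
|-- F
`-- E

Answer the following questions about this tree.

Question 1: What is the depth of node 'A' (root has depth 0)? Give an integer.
Path from root to A: C -> G -> A
Depth = number of edges = 2

Answer: 2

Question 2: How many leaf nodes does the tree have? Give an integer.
Leaves (nodes with no children): A, B, E, F

Answer: 4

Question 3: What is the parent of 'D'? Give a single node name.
Scan adjacency: D appears as child of G

Answer: G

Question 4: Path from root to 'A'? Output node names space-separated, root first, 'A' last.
Walk down from root: C -> G -> A

Answer: C G A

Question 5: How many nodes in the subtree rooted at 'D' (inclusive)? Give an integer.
Subtree rooted at D contains: B, D
Count = 2

Answer: 2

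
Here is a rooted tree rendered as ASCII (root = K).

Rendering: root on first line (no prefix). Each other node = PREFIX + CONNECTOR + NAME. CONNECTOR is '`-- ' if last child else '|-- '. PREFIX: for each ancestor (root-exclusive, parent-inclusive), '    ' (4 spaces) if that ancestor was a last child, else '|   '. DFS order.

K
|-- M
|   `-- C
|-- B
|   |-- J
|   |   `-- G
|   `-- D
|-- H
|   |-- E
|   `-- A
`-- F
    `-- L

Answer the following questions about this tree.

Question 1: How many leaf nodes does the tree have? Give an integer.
Leaves (nodes with no children): A, C, D, E, G, L

Answer: 6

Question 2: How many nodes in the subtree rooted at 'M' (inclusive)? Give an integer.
Answer: 2

Derivation:
Subtree rooted at M contains: C, M
Count = 2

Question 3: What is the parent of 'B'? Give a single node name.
Scan adjacency: B appears as child of K

Answer: K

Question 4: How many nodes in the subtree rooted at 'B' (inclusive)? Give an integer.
Answer: 4

Derivation:
Subtree rooted at B contains: B, D, G, J
Count = 4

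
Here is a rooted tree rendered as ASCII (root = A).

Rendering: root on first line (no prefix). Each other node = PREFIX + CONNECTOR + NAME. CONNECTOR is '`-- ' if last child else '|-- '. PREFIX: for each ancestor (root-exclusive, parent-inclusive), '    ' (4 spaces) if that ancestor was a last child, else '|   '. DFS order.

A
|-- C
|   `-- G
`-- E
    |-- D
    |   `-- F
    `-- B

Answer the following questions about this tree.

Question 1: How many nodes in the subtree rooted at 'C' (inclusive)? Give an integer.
Answer: 2

Derivation:
Subtree rooted at C contains: C, G
Count = 2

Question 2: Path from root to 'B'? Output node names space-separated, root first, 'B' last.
Walk down from root: A -> E -> B

Answer: A E B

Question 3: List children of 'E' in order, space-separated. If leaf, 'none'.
Node E's children (from adjacency): D, B

Answer: D B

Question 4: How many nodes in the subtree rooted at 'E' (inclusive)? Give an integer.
Answer: 4

Derivation:
Subtree rooted at E contains: B, D, E, F
Count = 4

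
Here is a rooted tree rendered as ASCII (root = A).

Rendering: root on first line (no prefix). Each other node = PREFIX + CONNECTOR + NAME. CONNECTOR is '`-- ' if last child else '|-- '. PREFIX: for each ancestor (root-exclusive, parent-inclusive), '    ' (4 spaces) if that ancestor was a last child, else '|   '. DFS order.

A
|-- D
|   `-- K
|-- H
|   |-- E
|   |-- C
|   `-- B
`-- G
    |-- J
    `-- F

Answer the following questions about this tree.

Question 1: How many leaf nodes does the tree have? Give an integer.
Answer: 6

Derivation:
Leaves (nodes with no children): B, C, E, F, J, K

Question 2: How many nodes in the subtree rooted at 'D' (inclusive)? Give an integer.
Subtree rooted at D contains: D, K
Count = 2

Answer: 2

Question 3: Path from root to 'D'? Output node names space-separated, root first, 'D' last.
Answer: A D

Derivation:
Walk down from root: A -> D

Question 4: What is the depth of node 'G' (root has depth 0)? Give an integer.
Path from root to G: A -> G
Depth = number of edges = 1

Answer: 1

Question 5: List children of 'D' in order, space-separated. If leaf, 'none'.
Node D's children (from adjacency): K

Answer: K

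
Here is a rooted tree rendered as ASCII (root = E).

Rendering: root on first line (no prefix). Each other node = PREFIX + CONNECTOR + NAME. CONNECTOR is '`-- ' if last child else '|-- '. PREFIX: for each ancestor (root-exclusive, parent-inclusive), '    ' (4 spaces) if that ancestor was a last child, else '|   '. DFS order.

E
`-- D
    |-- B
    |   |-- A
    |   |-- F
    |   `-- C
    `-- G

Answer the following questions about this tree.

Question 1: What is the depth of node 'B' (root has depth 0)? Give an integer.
Answer: 2

Derivation:
Path from root to B: E -> D -> B
Depth = number of edges = 2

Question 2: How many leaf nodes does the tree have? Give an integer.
Answer: 4

Derivation:
Leaves (nodes with no children): A, C, F, G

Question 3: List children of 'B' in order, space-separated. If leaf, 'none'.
Node B's children (from adjacency): A, F, C

Answer: A F C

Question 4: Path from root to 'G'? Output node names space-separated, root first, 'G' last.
Answer: E D G

Derivation:
Walk down from root: E -> D -> G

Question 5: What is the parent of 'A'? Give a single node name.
Answer: B

Derivation:
Scan adjacency: A appears as child of B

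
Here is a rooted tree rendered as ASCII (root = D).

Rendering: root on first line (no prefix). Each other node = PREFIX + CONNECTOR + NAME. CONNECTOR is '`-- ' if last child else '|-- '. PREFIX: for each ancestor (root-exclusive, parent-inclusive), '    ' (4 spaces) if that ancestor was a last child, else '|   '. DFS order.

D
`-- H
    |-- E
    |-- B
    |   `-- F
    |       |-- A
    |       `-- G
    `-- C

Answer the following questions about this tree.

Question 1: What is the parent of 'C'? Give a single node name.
Answer: H

Derivation:
Scan adjacency: C appears as child of H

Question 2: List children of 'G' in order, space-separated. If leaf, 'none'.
Node G's children (from adjacency): (leaf)

Answer: none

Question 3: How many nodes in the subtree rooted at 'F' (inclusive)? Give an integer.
Subtree rooted at F contains: A, F, G
Count = 3

Answer: 3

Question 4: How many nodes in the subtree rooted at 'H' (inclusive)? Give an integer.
Answer: 7

Derivation:
Subtree rooted at H contains: A, B, C, E, F, G, H
Count = 7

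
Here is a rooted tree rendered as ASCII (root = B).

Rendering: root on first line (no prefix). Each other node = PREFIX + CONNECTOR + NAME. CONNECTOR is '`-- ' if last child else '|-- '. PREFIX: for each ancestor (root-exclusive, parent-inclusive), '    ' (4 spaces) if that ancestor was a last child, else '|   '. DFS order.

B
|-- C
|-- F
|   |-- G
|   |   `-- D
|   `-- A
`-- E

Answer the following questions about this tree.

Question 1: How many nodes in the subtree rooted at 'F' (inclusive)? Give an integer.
Answer: 4

Derivation:
Subtree rooted at F contains: A, D, F, G
Count = 4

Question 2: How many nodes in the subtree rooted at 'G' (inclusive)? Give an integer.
Subtree rooted at G contains: D, G
Count = 2

Answer: 2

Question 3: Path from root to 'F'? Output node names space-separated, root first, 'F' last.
Answer: B F

Derivation:
Walk down from root: B -> F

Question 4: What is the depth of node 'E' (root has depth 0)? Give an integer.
Answer: 1

Derivation:
Path from root to E: B -> E
Depth = number of edges = 1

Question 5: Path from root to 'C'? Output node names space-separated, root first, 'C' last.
Answer: B C

Derivation:
Walk down from root: B -> C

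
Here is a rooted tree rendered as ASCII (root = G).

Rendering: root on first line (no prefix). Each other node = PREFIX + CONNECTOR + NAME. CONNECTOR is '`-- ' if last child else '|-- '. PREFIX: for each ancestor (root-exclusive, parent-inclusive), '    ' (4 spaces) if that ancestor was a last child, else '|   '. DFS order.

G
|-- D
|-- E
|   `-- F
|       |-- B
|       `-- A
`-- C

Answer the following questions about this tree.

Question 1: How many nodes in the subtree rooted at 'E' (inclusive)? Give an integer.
Answer: 4

Derivation:
Subtree rooted at E contains: A, B, E, F
Count = 4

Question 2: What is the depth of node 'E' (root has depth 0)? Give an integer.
Path from root to E: G -> E
Depth = number of edges = 1

Answer: 1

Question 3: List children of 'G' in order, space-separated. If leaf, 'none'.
Answer: D E C

Derivation:
Node G's children (from adjacency): D, E, C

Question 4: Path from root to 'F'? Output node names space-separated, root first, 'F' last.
Walk down from root: G -> E -> F

Answer: G E F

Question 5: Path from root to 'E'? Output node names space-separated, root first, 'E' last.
Answer: G E

Derivation:
Walk down from root: G -> E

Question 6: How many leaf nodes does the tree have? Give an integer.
Answer: 4

Derivation:
Leaves (nodes with no children): A, B, C, D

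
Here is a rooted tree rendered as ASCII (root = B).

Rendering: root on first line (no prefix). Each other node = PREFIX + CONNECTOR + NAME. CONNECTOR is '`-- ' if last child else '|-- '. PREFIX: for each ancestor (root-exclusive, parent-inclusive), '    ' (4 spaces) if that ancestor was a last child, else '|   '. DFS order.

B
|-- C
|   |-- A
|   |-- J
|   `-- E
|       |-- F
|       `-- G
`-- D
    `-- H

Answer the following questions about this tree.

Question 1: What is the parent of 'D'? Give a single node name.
Scan adjacency: D appears as child of B

Answer: B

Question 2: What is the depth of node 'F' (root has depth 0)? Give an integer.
Path from root to F: B -> C -> E -> F
Depth = number of edges = 3

Answer: 3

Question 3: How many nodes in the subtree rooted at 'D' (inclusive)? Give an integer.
Subtree rooted at D contains: D, H
Count = 2

Answer: 2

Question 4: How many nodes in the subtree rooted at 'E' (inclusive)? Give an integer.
Answer: 3

Derivation:
Subtree rooted at E contains: E, F, G
Count = 3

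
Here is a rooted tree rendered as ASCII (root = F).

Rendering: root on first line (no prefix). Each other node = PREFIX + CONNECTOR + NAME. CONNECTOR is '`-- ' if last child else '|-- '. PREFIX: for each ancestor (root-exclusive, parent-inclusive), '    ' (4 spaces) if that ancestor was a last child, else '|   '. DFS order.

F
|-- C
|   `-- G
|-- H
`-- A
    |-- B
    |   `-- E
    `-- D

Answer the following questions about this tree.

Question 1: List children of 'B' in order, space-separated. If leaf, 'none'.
Node B's children (from adjacency): E

Answer: E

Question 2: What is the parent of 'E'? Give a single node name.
Answer: B

Derivation:
Scan adjacency: E appears as child of B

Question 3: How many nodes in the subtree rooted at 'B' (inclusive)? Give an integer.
Answer: 2

Derivation:
Subtree rooted at B contains: B, E
Count = 2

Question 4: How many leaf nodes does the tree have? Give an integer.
Answer: 4

Derivation:
Leaves (nodes with no children): D, E, G, H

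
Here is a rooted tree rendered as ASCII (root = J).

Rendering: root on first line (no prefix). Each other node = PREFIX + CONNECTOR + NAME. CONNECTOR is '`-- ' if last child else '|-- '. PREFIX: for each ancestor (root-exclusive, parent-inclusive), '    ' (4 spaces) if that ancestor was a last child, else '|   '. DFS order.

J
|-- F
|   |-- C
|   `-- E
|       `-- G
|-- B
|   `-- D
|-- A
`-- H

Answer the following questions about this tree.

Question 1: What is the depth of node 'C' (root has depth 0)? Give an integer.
Path from root to C: J -> F -> C
Depth = number of edges = 2

Answer: 2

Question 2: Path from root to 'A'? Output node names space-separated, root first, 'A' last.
Walk down from root: J -> A

Answer: J A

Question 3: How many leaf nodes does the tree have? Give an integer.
Answer: 5

Derivation:
Leaves (nodes with no children): A, C, D, G, H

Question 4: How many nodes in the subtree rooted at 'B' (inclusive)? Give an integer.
Subtree rooted at B contains: B, D
Count = 2

Answer: 2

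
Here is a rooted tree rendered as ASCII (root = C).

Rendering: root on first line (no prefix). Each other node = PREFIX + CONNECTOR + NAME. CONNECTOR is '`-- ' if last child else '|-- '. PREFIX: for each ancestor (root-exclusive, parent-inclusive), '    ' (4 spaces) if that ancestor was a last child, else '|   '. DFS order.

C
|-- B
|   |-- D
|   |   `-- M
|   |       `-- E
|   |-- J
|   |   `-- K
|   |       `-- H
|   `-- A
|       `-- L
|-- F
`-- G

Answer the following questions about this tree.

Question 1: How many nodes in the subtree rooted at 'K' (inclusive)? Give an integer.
Subtree rooted at K contains: H, K
Count = 2

Answer: 2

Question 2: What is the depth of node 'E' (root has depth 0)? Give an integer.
Answer: 4

Derivation:
Path from root to E: C -> B -> D -> M -> E
Depth = number of edges = 4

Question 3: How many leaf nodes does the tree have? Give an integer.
Leaves (nodes with no children): E, F, G, H, L

Answer: 5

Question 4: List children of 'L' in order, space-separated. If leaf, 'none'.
Node L's children (from adjacency): (leaf)

Answer: none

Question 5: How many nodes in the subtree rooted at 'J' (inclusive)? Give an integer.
Answer: 3

Derivation:
Subtree rooted at J contains: H, J, K
Count = 3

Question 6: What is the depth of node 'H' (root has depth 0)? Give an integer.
Answer: 4

Derivation:
Path from root to H: C -> B -> J -> K -> H
Depth = number of edges = 4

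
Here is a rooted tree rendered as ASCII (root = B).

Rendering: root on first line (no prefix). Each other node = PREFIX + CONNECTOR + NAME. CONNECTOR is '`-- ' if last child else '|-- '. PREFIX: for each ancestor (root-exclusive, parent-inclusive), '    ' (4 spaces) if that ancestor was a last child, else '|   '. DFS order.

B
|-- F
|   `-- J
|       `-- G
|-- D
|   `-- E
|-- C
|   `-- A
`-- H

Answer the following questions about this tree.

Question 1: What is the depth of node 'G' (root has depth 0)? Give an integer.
Path from root to G: B -> F -> J -> G
Depth = number of edges = 3

Answer: 3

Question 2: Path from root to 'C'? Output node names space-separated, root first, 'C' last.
Answer: B C

Derivation:
Walk down from root: B -> C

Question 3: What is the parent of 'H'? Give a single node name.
Scan adjacency: H appears as child of B

Answer: B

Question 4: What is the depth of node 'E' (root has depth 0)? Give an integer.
Answer: 2

Derivation:
Path from root to E: B -> D -> E
Depth = number of edges = 2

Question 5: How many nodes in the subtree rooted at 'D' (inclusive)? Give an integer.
Answer: 2

Derivation:
Subtree rooted at D contains: D, E
Count = 2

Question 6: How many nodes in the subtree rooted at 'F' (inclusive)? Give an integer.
Subtree rooted at F contains: F, G, J
Count = 3

Answer: 3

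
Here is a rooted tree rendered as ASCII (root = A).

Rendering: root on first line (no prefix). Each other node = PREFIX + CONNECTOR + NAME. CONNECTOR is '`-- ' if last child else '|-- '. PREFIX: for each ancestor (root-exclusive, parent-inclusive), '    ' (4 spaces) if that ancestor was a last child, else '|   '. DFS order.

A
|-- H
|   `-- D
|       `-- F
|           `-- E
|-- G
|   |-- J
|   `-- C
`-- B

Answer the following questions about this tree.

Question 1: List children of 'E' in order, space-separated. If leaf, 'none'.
Node E's children (from adjacency): (leaf)

Answer: none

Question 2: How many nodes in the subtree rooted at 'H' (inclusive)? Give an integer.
Answer: 4

Derivation:
Subtree rooted at H contains: D, E, F, H
Count = 4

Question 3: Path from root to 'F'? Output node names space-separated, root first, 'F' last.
Walk down from root: A -> H -> D -> F

Answer: A H D F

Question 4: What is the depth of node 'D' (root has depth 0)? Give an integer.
Path from root to D: A -> H -> D
Depth = number of edges = 2

Answer: 2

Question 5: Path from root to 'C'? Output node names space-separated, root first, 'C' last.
Answer: A G C

Derivation:
Walk down from root: A -> G -> C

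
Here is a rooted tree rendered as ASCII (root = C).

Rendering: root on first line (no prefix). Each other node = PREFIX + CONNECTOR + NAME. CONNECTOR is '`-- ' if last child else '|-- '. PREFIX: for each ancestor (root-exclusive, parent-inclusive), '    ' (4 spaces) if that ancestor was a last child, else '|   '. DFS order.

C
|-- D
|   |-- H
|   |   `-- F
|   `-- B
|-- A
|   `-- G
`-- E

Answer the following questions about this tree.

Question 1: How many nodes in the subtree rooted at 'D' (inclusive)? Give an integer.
Answer: 4

Derivation:
Subtree rooted at D contains: B, D, F, H
Count = 4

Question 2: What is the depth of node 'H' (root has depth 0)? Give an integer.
Path from root to H: C -> D -> H
Depth = number of edges = 2

Answer: 2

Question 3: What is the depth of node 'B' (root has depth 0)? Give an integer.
Answer: 2

Derivation:
Path from root to B: C -> D -> B
Depth = number of edges = 2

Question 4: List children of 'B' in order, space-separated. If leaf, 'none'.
Node B's children (from adjacency): (leaf)

Answer: none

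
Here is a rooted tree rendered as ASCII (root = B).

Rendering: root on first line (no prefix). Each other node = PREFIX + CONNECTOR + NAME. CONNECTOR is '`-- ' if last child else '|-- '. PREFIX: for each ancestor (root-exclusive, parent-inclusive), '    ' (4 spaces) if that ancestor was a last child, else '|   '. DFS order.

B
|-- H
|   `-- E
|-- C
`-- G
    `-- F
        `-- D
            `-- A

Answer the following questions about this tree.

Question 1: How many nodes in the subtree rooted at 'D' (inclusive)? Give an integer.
Answer: 2

Derivation:
Subtree rooted at D contains: A, D
Count = 2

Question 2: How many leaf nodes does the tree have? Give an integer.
Leaves (nodes with no children): A, C, E

Answer: 3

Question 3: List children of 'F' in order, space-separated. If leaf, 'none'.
Node F's children (from adjacency): D

Answer: D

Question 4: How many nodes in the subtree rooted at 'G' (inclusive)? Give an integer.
Subtree rooted at G contains: A, D, F, G
Count = 4

Answer: 4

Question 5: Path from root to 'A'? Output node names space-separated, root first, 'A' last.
Answer: B G F D A

Derivation:
Walk down from root: B -> G -> F -> D -> A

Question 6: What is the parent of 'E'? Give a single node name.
Answer: H

Derivation:
Scan adjacency: E appears as child of H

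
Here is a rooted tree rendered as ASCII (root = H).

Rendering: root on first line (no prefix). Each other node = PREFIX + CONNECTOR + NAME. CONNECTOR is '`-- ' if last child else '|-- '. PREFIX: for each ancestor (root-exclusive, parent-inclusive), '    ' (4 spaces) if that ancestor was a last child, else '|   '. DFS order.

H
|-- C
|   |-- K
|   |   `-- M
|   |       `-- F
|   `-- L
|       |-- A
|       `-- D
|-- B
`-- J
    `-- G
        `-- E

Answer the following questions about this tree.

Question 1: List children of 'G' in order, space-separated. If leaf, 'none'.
Answer: E

Derivation:
Node G's children (from adjacency): E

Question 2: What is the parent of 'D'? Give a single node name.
Answer: L

Derivation:
Scan adjacency: D appears as child of L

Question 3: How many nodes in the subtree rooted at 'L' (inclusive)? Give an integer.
Subtree rooted at L contains: A, D, L
Count = 3

Answer: 3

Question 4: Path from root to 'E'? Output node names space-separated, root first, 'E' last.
Walk down from root: H -> J -> G -> E

Answer: H J G E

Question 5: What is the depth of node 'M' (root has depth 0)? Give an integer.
Answer: 3

Derivation:
Path from root to M: H -> C -> K -> M
Depth = number of edges = 3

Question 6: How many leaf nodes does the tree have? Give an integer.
Leaves (nodes with no children): A, B, D, E, F

Answer: 5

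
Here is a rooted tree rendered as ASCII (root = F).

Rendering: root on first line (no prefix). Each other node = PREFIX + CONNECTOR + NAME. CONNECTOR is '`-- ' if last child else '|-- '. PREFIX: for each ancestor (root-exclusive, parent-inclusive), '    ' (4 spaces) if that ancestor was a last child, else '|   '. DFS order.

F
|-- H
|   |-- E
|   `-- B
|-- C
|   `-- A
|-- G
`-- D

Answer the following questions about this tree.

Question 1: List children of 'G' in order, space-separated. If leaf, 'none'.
Node G's children (from adjacency): (leaf)

Answer: none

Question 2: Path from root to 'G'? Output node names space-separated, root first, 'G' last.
Answer: F G

Derivation:
Walk down from root: F -> G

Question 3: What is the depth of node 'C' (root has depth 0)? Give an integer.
Path from root to C: F -> C
Depth = number of edges = 1

Answer: 1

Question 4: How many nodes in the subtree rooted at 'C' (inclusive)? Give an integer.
Subtree rooted at C contains: A, C
Count = 2

Answer: 2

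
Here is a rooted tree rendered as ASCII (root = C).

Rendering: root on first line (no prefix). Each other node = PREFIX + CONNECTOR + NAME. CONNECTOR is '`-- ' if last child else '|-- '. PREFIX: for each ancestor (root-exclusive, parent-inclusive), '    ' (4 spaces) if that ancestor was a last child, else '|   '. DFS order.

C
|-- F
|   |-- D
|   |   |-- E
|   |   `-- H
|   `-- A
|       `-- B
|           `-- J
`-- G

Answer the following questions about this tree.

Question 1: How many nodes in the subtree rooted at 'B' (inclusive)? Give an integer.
Subtree rooted at B contains: B, J
Count = 2

Answer: 2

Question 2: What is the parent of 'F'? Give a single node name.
Answer: C

Derivation:
Scan adjacency: F appears as child of C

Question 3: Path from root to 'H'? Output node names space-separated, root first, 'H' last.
Walk down from root: C -> F -> D -> H

Answer: C F D H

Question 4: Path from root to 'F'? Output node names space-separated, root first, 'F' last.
Answer: C F

Derivation:
Walk down from root: C -> F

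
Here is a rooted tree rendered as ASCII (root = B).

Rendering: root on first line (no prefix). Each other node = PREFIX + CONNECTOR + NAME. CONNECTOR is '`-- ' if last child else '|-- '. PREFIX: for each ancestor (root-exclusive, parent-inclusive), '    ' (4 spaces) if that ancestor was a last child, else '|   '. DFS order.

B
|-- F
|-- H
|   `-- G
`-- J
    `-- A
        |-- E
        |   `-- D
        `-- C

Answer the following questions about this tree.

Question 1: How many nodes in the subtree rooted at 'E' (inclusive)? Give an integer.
Subtree rooted at E contains: D, E
Count = 2

Answer: 2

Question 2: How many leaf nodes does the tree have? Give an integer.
Answer: 4

Derivation:
Leaves (nodes with no children): C, D, F, G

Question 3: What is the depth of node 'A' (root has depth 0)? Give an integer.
Path from root to A: B -> J -> A
Depth = number of edges = 2

Answer: 2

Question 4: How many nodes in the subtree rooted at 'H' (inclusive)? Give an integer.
Subtree rooted at H contains: G, H
Count = 2

Answer: 2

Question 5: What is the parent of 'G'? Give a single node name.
Scan adjacency: G appears as child of H

Answer: H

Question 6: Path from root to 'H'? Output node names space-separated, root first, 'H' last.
Answer: B H

Derivation:
Walk down from root: B -> H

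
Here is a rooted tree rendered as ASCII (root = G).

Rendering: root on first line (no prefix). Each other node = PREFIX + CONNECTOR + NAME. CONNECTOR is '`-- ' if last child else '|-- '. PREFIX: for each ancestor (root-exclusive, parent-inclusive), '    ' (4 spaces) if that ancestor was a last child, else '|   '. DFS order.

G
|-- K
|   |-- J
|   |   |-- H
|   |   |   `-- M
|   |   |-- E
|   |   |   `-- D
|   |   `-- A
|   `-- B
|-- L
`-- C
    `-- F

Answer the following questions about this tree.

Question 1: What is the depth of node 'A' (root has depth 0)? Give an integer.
Path from root to A: G -> K -> J -> A
Depth = number of edges = 3

Answer: 3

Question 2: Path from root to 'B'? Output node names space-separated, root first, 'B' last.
Answer: G K B

Derivation:
Walk down from root: G -> K -> B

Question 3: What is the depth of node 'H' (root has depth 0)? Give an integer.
Answer: 3

Derivation:
Path from root to H: G -> K -> J -> H
Depth = number of edges = 3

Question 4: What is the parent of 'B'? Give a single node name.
Scan adjacency: B appears as child of K

Answer: K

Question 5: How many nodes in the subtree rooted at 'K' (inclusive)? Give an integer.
Subtree rooted at K contains: A, B, D, E, H, J, K, M
Count = 8

Answer: 8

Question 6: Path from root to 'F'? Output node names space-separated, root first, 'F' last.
Answer: G C F

Derivation:
Walk down from root: G -> C -> F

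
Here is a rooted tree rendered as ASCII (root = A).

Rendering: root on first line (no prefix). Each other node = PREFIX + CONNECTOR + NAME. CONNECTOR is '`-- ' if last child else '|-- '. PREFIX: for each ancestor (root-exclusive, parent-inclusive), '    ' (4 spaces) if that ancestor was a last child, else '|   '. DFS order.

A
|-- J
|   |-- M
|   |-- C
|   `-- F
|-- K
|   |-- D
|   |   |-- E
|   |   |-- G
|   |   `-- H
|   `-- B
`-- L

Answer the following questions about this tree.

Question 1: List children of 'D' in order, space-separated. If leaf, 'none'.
Answer: E G H

Derivation:
Node D's children (from adjacency): E, G, H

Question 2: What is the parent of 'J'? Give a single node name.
Scan adjacency: J appears as child of A

Answer: A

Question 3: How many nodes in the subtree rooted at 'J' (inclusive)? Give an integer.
Subtree rooted at J contains: C, F, J, M
Count = 4

Answer: 4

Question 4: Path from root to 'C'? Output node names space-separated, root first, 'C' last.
Answer: A J C

Derivation:
Walk down from root: A -> J -> C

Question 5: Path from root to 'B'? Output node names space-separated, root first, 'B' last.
Answer: A K B

Derivation:
Walk down from root: A -> K -> B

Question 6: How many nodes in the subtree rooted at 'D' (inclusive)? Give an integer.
Answer: 4

Derivation:
Subtree rooted at D contains: D, E, G, H
Count = 4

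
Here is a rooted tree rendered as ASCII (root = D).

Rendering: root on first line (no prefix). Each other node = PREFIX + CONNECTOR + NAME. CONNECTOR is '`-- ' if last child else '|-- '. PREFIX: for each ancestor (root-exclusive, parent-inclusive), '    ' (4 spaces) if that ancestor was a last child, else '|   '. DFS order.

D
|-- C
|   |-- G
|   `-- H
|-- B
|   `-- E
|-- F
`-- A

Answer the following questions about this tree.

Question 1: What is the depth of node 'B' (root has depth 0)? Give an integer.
Answer: 1

Derivation:
Path from root to B: D -> B
Depth = number of edges = 1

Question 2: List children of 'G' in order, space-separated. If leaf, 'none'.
Answer: none

Derivation:
Node G's children (from adjacency): (leaf)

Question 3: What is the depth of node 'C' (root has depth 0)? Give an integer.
Path from root to C: D -> C
Depth = number of edges = 1

Answer: 1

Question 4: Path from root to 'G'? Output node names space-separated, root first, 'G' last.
Answer: D C G

Derivation:
Walk down from root: D -> C -> G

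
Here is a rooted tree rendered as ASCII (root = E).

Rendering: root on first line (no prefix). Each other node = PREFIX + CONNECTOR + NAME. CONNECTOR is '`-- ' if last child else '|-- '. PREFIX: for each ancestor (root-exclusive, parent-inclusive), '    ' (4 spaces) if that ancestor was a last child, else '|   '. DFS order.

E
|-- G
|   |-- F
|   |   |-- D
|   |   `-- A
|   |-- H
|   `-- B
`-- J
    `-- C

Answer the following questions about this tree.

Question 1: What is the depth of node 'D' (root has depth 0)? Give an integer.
Path from root to D: E -> G -> F -> D
Depth = number of edges = 3

Answer: 3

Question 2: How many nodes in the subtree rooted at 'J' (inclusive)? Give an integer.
Subtree rooted at J contains: C, J
Count = 2

Answer: 2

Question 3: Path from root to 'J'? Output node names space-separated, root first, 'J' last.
Answer: E J

Derivation:
Walk down from root: E -> J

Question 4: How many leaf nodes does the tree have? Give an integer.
Answer: 5

Derivation:
Leaves (nodes with no children): A, B, C, D, H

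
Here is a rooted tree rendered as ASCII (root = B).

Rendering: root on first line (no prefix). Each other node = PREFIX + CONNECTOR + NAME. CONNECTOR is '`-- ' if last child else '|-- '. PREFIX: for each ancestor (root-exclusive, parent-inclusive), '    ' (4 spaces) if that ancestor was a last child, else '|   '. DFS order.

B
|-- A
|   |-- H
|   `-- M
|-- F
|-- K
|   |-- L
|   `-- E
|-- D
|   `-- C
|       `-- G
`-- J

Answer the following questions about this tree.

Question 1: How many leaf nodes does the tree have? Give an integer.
Answer: 7

Derivation:
Leaves (nodes with no children): E, F, G, H, J, L, M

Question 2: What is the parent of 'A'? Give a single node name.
Answer: B

Derivation:
Scan adjacency: A appears as child of B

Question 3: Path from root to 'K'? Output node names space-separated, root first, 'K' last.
Walk down from root: B -> K

Answer: B K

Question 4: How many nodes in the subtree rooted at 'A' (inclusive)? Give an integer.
Answer: 3

Derivation:
Subtree rooted at A contains: A, H, M
Count = 3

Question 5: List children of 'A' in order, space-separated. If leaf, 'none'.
Node A's children (from adjacency): H, M

Answer: H M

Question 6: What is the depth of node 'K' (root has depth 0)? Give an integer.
Path from root to K: B -> K
Depth = number of edges = 1

Answer: 1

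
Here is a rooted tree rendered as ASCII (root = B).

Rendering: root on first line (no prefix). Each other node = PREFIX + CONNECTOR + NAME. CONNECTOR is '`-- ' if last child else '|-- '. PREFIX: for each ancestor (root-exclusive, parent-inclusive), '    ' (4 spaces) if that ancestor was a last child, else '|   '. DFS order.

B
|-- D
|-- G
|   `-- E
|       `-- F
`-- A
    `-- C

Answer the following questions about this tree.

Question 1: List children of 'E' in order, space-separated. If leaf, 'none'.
Node E's children (from adjacency): F

Answer: F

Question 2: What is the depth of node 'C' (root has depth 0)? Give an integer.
Path from root to C: B -> A -> C
Depth = number of edges = 2

Answer: 2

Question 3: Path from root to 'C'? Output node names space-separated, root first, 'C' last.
Answer: B A C

Derivation:
Walk down from root: B -> A -> C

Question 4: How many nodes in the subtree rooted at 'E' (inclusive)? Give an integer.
Subtree rooted at E contains: E, F
Count = 2

Answer: 2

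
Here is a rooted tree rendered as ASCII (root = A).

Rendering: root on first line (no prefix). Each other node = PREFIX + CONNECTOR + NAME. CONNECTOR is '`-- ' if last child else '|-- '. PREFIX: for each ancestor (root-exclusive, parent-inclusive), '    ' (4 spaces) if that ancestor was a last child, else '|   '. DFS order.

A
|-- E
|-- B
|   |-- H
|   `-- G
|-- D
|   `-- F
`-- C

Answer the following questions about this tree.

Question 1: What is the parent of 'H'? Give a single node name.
Scan adjacency: H appears as child of B

Answer: B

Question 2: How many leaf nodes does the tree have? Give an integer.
Answer: 5

Derivation:
Leaves (nodes with no children): C, E, F, G, H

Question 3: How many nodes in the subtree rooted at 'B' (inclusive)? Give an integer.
Subtree rooted at B contains: B, G, H
Count = 3

Answer: 3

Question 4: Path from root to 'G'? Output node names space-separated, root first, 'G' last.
Answer: A B G

Derivation:
Walk down from root: A -> B -> G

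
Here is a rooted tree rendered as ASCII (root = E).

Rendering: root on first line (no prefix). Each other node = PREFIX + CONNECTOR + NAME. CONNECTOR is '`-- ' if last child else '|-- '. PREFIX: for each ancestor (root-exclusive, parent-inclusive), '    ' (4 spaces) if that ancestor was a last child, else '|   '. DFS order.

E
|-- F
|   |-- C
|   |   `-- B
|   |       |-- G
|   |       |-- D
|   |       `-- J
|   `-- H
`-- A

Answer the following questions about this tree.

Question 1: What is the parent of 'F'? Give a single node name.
Scan adjacency: F appears as child of E

Answer: E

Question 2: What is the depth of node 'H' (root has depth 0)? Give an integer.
Answer: 2

Derivation:
Path from root to H: E -> F -> H
Depth = number of edges = 2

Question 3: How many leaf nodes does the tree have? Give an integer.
Leaves (nodes with no children): A, D, G, H, J

Answer: 5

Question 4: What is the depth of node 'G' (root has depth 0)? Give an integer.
Path from root to G: E -> F -> C -> B -> G
Depth = number of edges = 4

Answer: 4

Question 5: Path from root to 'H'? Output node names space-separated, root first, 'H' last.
Walk down from root: E -> F -> H

Answer: E F H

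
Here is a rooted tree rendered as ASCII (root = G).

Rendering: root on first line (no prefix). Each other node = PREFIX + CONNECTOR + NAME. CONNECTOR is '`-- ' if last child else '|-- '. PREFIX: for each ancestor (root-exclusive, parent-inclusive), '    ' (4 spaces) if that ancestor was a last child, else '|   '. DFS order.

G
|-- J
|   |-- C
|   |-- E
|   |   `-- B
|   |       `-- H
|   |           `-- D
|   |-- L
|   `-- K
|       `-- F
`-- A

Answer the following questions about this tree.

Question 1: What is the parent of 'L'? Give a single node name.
Scan adjacency: L appears as child of J

Answer: J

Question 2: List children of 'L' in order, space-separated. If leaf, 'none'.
Node L's children (from adjacency): (leaf)

Answer: none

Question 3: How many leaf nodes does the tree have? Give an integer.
Leaves (nodes with no children): A, C, D, F, L

Answer: 5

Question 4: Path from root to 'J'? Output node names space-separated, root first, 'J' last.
Answer: G J

Derivation:
Walk down from root: G -> J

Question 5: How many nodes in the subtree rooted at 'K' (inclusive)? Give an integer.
Subtree rooted at K contains: F, K
Count = 2

Answer: 2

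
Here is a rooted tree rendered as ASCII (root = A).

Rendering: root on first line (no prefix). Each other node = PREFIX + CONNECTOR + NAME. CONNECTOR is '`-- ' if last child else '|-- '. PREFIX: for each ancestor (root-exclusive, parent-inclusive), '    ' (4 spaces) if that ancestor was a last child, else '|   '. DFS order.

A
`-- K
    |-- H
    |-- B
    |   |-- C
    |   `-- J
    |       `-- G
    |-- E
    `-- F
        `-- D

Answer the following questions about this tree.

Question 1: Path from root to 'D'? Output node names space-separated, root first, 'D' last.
Walk down from root: A -> K -> F -> D

Answer: A K F D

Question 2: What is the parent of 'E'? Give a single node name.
Scan adjacency: E appears as child of K

Answer: K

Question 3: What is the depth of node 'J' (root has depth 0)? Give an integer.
Path from root to J: A -> K -> B -> J
Depth = number of edges = 3

Answer: 3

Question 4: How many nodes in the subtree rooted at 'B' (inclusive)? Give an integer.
Subtree rooted at B contains: B, C, G, J
Count = 4

Answer: 4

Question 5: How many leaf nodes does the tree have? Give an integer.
Leaves (nodes with no children): C, D, E, G, H

Answer: 5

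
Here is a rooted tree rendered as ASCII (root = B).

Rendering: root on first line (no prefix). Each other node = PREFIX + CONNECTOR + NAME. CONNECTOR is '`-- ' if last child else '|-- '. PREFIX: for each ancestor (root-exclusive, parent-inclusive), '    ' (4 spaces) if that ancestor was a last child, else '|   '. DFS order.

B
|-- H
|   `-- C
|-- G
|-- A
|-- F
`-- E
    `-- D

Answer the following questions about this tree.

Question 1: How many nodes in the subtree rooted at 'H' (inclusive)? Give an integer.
Subtree rooted at H contains: C, H
Count = 2

Answer: 2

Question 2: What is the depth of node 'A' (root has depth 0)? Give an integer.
Answer: 1

Derivation:
Path from root to A: B -> A
Depth = number of edges = 1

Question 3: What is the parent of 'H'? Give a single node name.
Answer: B

Derivation:
Scan adjacency: H appears as child of B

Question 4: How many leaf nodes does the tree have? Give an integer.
Answer: 5

Derivation:
Leaves (nodes with no children): A, C, D, F, G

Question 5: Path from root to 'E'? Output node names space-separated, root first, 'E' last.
Walk down from root: B -> E

Answer: B E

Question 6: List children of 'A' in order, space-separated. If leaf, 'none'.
Node A's children (from adjacency): (leaf)

Answer: none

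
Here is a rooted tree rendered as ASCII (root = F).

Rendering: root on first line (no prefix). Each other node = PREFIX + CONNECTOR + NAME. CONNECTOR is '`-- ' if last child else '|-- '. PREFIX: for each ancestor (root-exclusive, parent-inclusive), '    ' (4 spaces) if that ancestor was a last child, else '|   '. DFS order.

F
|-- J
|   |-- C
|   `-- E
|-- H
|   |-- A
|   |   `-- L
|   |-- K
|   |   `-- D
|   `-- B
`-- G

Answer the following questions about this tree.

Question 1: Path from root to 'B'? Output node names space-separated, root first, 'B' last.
Walk down from root: F -> H -> B

Answer: F H B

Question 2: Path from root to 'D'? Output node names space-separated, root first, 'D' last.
Walk down from root: F -> H -> K -> D

Answer: F H K D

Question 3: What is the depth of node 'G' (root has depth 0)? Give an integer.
Path from root to G: F -> G
Depth = number of edges = 1

Answer: 1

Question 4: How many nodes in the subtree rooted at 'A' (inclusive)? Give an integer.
Subtree rooted at A contains: A, L
Count = 2

Answer: 2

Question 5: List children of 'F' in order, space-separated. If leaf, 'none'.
Node F's children (from adjacency): J, H, G

Answer: J H G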